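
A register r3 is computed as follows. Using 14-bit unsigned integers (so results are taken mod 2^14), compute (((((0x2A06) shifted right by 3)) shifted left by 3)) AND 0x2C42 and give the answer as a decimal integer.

10240

0x2A06 = 10101000000110
→ shifted right by 3 → 00010101000000 = 1344
→ shifted left by 3 (mod 2^14) → 10101000000000 = 10752
0x2C42 = 10110001000010
→ AND → 10100000000000 = 10240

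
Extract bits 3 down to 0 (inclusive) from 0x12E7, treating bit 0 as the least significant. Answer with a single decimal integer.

7

v = 1001011100111
Shift right by 0: 1001011100111
Mask low 4 bits: 0111 = 7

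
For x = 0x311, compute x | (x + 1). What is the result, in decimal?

787

x = 1100010001 = 785
x + 1 = 1100010010
OR    = 1100010011 = 787
(x | (x + 1) sets the lowest cleared bit.)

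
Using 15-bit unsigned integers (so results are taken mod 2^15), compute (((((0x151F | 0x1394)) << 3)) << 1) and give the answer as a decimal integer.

31216

0x151F = 001010100011111
0x1394 = 001001110010100
→ | → 001011110011111 = 6047
→ << 3 (mod 2^15) → 011110011111000 = 15608
→ << 1 (mod 2^15) → 111100111110000 = 31216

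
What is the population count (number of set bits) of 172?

4

172 = 10101100
Count the 1s: 1 + 1 + 1 + 1 = 4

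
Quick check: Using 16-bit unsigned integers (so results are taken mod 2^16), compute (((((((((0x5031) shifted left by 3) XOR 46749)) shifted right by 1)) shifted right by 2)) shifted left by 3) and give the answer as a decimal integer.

14096

0x5031 = 0101000000110001
→ shifted left by 3 (mod 2^16) → 1000000110001000 = 33160
46749 = 1011011010011101
→ XOR → 0011011100010101 = 14101
→ shifted right by 1 → 0001101110001010 = 7050
→ shifted right by 2 → 0000011011100010 = 1762
→ shifted left by 3 (mod 2^16) → 0011011100010000 = 14096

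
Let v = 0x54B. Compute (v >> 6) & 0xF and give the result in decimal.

5

v = 010101001011
Shift right by 6: 010101
Mask low 4 bits: 0101 = 5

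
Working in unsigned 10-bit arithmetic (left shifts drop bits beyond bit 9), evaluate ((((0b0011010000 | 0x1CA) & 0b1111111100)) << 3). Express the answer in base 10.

704

0b0011010000 = 0011010000
0x1CA = 0111001010
→ | → 0111011010 = 474
0b1111111100 = 1111111100
→ & → 0111011000 = 472
→ << 3 (mod 2^10) → 1011000000 = 704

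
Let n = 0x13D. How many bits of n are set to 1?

0x13D = 100111101
Count the 1s: 1 + 1 + 1 + 1 + 1 + 1 = 6

6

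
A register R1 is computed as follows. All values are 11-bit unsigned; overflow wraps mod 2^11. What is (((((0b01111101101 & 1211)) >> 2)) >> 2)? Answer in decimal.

0b01111101101 = 01111101101
1211 = 10010111011
→ & → 00010101001 = 169
→ >> 2 → 00000101010 = 42
→ >> 2 → 00000001010 = 10

10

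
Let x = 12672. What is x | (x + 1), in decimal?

12673

x = 11000110000000 = 12672
x + 1 = 11000110000001
OR    = 11000110000001 = 12673
(x | (x + 1) sets the lowest cleared bit.)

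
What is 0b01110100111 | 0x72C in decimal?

a = 01110100111
0x72C = 11100101100
 OR → 11110101111 = 1967

1967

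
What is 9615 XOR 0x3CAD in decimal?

6434

9615 = 10010110001111
0x3CAD = 11110010101101
XOR → 01100100100010 = 6434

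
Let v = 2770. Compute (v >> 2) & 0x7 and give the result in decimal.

4

v = 00101011010010
Shift right by 2: 001010110100
Mask low 3 bits: 100 = 4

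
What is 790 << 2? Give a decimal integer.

790 = 001100010110
shift left by 2 → 110001011000 = 3160
(equivalently, 790 × 2^2 = 790 × 4)

3160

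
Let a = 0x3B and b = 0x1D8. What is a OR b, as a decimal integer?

507

0x3B = 000111011
0x1D8 = 111011000
 OR → 111111011 = 507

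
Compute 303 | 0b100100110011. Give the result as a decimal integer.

2367

303 = 000100101111
b = 100100110011
 OR → 100100111111 = 2367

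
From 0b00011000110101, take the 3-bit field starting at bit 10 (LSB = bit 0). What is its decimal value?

v = 00011000110101
Shift right by 10: 0001
Mask low 3 bits: 001 = 1

1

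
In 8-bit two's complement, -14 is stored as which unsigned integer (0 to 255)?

14 in 8 bits: 00001110
Invert: 11110001
Add 1:  11110010 = 242
(Check: 2^8 - 14 = 256 - 14 = 242.)

242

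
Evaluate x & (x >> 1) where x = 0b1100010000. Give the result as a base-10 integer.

x = 1100010000 = 784
x>>1 = 0110001000
AND  = 0100000000 = 256
(x & (x >> 1) has a 1 wherever x has two consecutive 1 bits.)

256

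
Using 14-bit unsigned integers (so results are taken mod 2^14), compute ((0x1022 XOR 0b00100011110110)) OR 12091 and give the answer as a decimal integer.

16383

0x1022 = 01000000100010
0b00100011110110 = 00100011110110
→ XOR → 01100011010100 = 6356
12091 = 10111100111011
→ OR → 11111111111111 = 16383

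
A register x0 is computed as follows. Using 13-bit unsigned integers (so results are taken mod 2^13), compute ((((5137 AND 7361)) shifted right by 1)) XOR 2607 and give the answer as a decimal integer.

5137 = 1010000010001
7361 = 1110011000001
→ AND → 1010000000001 = 5121
→ shifted right by 1 → 0101000000000 = 2560
2607 = 0101000101111
→ XOR → 0000000101111 = 47

47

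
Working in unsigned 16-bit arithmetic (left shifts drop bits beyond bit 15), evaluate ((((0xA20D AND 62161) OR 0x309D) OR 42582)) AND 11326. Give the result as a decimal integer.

9246

0xA20D = 1010001000001101
62161 = 1111001011010001
→ AND → 1010001000000001 = 41473
0x309D = 0011000010011101
→ OR → 1011001010011101 = 45725
42582 = 1010011001010110
→ OR → 1011011011011111 = 46815
11326 = 0010110000111110
→ AND → 0010010000011110 = 9246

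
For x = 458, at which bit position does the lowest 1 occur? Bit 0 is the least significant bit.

458 = 111001010
Trailing zeros: 1, so the lowest set bit is bit 1 (value 2).

1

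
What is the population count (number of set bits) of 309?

5

309 = 100110101
Count the 1s: 1 + 1 + 1 + 1 + 1 = 5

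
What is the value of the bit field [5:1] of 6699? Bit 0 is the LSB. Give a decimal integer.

21

v = 01101000101011
Shift right by 1: 0110100010101
Mask low 5 bits: 10101 = 21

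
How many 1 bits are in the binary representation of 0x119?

4

0x119 = 100011001
Count the 1s: 1 + 1 + 1 + 1 = 4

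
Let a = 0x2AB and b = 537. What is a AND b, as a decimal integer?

0x2AB = 1010101011
537 = 1000011001
AND → 1000001001 = 521

521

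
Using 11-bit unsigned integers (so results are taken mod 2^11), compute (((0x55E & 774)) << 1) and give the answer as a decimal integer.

524

0x55E = 10101011110
774 = 01100000110
→ & → 00100000110 = 262
→ << 1 (mod 2^11) → 01000001100 = 524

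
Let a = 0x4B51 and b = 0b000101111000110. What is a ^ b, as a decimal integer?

0x4B51 = 100101101010001
b = 000101111000110
XOR → 100000010010111 = 16535

16535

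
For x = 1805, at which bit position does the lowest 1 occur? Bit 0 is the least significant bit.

0

1805 = 11100001101
Trailing zeros: 0, so the lowest set bit is bit 0 (value 1).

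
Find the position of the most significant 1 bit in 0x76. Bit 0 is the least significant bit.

6

0x76 = 1110110
The topmost 1 is at position 6 (since 2^6 = 64 ≤ 118 < 128).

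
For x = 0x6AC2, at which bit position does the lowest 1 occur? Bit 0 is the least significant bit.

1

0x6AC2 = 110101011000010
Trailing zeros: 1, so the lowest set bit is bit 1 (value 2).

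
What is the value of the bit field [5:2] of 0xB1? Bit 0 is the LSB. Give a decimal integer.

12

v = 0010110001
Shift right by 2: 00101100
Mask low 4 bits: 1100 = 12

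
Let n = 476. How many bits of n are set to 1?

476 = 111011100
Count the 1s: 1 + 1 + 1 + 1 + 1 + 1 = 6

6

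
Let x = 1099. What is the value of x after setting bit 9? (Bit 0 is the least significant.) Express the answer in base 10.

1611

x = 0010001001011
bit 9 is currently 0; set it via x | (1 << 9) = x | 512
→ 0011001001011 = 1611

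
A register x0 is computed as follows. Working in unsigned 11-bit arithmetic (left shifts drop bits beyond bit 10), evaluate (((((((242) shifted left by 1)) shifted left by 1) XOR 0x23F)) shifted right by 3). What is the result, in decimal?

62

242 = 00011110010
→ shifted left by 1 (mod 2^11) → 00111100100 = 484
→ shifted left by 1 (mod 2^11) → 01111001000 = 968
0x23F = 01000111111
→ XOR → 00111110111 = 503
→ shifted right by 3 → 00000111110 = 62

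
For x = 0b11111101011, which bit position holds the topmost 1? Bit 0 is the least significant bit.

10

0b11111101011 = 11111101011
The topmost 1 is at position 10 (since 2^10 = 1024 ≤ 2027 < 2048).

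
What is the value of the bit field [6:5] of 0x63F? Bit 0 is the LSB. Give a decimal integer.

v = 11000111111
Shift right by 5: 110001
Mask low 2 bits: 01 = 1

1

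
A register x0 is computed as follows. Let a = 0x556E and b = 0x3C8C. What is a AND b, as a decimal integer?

0x556E = 101010101101110
0x3C8C = 011110010001100
AND → 001010000001100 = 5132

5132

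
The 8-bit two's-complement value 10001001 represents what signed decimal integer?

-119

pattern = 10001001 (MSB is 1 ⇒ negative)
Invert: 01110110, add 1 → 01110111 = 119, so the value is -119.
(Equivalently: 137 - 2^8 = 137 - 256 = -119.)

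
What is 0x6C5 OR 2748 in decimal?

0x6C5 = 011011000101
2748 = 101010111100
 OR → 111011111101 = 3837

3837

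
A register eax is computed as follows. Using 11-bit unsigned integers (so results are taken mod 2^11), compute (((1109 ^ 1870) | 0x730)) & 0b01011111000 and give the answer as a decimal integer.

1109 = 10001010101
1870 = 11101001110
→ ^ → 01100011011 = 795
0x730 = 11100110000
→ | → 11100111011 = 1851
0b01011111000 = 01011111000
→ & → 01000111000 = 568

568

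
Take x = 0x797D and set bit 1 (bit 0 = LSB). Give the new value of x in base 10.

31103

x = 111100101111101
bit 1 is currently 0; set it via x | (1 << 1) = x | 2
→ 111100101111111 = 31103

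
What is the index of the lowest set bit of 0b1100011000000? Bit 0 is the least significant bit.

6

0b1100011000000 = 1100011000000
Trailing zeros: 6, so the lowest set bit is bit 6 (value 64).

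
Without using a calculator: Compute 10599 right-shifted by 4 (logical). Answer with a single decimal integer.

10599 = 10100101100111
shift right by 4 → 00001010010110 = 662
(equivalently, floor(10599 / 16))

662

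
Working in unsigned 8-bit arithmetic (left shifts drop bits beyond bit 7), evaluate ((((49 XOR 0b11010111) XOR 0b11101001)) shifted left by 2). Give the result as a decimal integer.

49 = 00110001
0b11010111 = 11010111
→ XOR → 11100110 = 230
0b11101001 = 11101001
→ XOR → 00001111 = 15
→ shifted left by 2 (mod 2^8) → 00111100 = 60

60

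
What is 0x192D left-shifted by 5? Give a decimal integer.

0x192D = 000001100100101101
shift left by 5 → 110010010110100000 = 206240
(equivalently, 6445 × 2^5 = 6445 × 32)

206240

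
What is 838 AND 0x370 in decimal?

838 = 1101000110
0x370 = 1101110000
AND → 1101000000 = 832

832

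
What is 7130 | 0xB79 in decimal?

7130 = 1101111011010
0xB79 = 0101101111001
 OR → 1101111111011 = 7163

7163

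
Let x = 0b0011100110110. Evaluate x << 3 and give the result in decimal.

x = 00011100110110
shift left by 3 → 11100110110000 = 14768
(equivalently, 1846 × 2^3 = 1846 × 8)

14768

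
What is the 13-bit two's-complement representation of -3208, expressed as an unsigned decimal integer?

4984

3208 in 13 bits: 0110010001000
Invert: 1001101110111
Add 1:  1001101111000 = 4984
(Check: 2^13 - 3208 = 8192 - 3208 = 4984.)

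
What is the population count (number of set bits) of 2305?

2305 = 100100000001
Count the 1s: 1 + 1 + 1 = 3

3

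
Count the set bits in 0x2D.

0x2D = 101101
Count the 1s: 1 + 1 + 1 + 1 = 4

4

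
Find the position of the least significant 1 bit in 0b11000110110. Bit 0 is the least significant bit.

1

0b11000110110 = 11000110110
Trailing zeros: 1, so the lowest set bit is bit 1 (value 2).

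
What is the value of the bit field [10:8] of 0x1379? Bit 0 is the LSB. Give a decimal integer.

v = 01001101111001
Shift right by 8: 010011
Mask low 3 bits: 011 = 3

3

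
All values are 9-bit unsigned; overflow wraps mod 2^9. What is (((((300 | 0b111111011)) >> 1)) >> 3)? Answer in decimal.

31

300 = 100101100
0b111111011 = 111111011
→ | → 111111111 = 511
→ >> 1 → 011111111 = 255
→ >> 3 → 000011111 = 31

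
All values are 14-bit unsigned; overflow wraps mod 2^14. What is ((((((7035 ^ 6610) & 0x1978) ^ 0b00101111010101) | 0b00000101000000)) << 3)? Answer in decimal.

7035 = 01101101111011
6610 = 01100111010010
→ ^ → 00001010101001 = 681
0x1978 = 01100101111000
→ & → 00000000101000 = 40
0b00101111010101 = 00101111010101
→ ^ → 00101111111101 = 3069
0b00000101000000 = 00000101000000
→ | → 00101111111101 = 3069
→ << 3 (mod 2^14) → 01111111101000 = 8168

8168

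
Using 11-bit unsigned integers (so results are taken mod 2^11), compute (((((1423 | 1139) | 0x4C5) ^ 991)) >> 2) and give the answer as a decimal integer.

1423 = 10110001111
1139 = 10001110011
→ | → 10111111111 = 1535
0x4C5 = 10011000101
→ | → 10111111111 = 1535
991 = 01111011111
→ ^ → 11000100000 = 1568
→ >> 2 → 00110001000 = 392

392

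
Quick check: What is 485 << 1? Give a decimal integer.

485 = 0111100101
shift left by 1 → 1111001010 = 970
(equivalently, 485 × 2^1 = 485 × 2)

970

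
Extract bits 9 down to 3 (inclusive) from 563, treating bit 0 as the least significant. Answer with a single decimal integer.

70

v = 01000110011
Shift right by 3: 01000110
Mask low 7 bits: 1000110 = 70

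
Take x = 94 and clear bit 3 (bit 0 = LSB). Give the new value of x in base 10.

x = 00000001011110
bit 3 is currently 1; clear it via x & ~(1 << 3) = x & ~8
→ 00000001010110 = 86

86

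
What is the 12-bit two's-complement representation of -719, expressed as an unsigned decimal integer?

3377

719 in 12 bits: 001011001111
Invert: 110100110000
Add 1:  110100110001 = 3377
(Check: 2^12 - 719 = 4096 - 719 = 3377.)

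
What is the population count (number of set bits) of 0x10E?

0x10E = 100001110
Count the 1s: 1 + 1 + 1 + 1 = 4

4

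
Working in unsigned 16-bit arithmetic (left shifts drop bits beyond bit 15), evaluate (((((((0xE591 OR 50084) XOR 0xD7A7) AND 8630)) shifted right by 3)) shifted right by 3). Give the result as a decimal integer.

128

0xE591 = 1110010110010001
50084 = 1100001110100100
→ OR → 1110011110110101 = 59317
0xD7A7 = 1101011110100111
→ XOR → 0011000000010010 = 12306
8630 = 0010000110110110
→ AND → 0010000000010010 = 8210
→ shifted right by 3 → 0000010000000010 = 1026
→ shifted right by 3 → 0000000010000000 = 128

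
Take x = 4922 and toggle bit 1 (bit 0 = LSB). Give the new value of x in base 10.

x = 1001100111010
bit 1 is currently 1; toggle it via x ^ (1 << 1) = x ^ 2
→ 1001100111000 = 4920

4920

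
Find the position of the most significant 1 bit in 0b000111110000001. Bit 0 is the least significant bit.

11

0b000111110000001 = 111110000001
The topmost 1 is at position 11 (since 2^11 = 2048 ≤ 3969 < 4096).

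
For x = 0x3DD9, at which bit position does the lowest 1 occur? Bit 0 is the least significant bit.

0x3DD9 = 11110111011001
Trailing zeros: 0, so the lowest set bit is bit 0 (value 1).

0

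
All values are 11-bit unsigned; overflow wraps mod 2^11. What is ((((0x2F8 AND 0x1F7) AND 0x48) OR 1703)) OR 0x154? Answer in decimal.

0x2F8 = 01011111000
0x1F7 = 00111110111
→ AND → 00011110000 = 240
0x48 = 00001001000
→ AND → 00001000000 = 64
1703 = 11010100111
→ OR → 11011100111 = 1767
0x154 = 00101010100
→ OR → 11111110111 = 2039

2039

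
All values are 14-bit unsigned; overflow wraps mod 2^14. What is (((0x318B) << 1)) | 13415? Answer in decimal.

14199

0x318B = 11000110001011
→ << 1 (mod 2^14) → 10001100010110 = 8982
13415 = 11010001100111
→ | → 11011101110111 = 14199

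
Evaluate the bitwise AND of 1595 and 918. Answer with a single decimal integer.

530

1595 = 11000111011
918 = 01110010110
AND → 01000010010 = 530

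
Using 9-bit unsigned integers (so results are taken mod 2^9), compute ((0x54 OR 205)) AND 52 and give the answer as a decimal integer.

20

0x54 = 001010100
205 = 011001101
→ OR → 011011101 = 221
52 = 000110100
→ AND → 000010100 = 20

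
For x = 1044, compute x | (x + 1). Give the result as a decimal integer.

1045

x = 10000010100 = 1044
x + 1 = 10000010101
OR    = 10000010101 = 1045
(x | (x + 1) sets the lowest cleared bit.)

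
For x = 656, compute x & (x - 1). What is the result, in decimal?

640

x = 1010010000 = 656
x - 1 = 1010001111
AND   = 1010000000 = 640
(x & (x - 1) clears the lowest set bit of x.)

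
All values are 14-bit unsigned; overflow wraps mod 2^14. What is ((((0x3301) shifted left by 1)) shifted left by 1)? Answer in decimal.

3076

0x3301 = 11001100000001
→ shifted left by 1 (mod 2^14) → 10011000000010 = 9730
→ shifted left by 1 (mod 2^14) → 00110000000100 = 3076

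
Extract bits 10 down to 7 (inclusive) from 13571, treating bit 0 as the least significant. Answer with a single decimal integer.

v = 11010100000011
Shift right by 7: 1101010
Mask low 4 bits: 1010 = 10

10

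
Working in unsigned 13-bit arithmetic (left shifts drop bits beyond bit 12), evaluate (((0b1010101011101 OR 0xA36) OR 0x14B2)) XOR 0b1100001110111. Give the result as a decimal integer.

0b1010101011101 = 1010101011101
0xA36 = 0101000110110
→ OR → 1111101111111 = 8063
0x14B2 = 1010010110010
→ OR → 1111111111111 = 8191
0b1100001110111 = 1100001110111
→ XOR → 0011110001000 = 1928

1928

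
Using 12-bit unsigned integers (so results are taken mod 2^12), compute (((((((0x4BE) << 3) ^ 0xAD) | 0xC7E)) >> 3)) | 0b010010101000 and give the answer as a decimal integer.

0x4BE = 010010111110
→ << 3 (mod 2^12) → 010111110000 = 1520
0xAD = 000010101101
→ ^ → 010101011101 = 1373
0xC7E = 110001111110
→ | → 110101111111 = 3455
→ >> 3 → 000110101111 = 431
0b010010101000 = 010010101000
→ | → 010110101111 = 1455

1455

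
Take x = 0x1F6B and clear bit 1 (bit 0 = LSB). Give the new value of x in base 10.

x = 1111101101011
bit 1 is currently 1; clear it via x & ~(1 << 1) = x & ~2
→ 1111101101001 = 8041

8041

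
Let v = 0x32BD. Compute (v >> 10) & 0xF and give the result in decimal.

12

v = 011001010111101
Shift right by 10: 01100
Mask low 4 bits: 1100 = 12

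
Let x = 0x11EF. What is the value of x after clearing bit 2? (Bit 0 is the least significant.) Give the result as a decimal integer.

4587

x = 01000111101111
bit 2 is currently 1; clear it via x & ~(1 << 2) = x & ~4
→ 01000111101011 = 4587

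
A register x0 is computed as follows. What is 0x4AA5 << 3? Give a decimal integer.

152872

0x4AA5 = 000100101010100101
shift left by 3 → 100101010100101000 = 152872
(equivalently, 19109 × 2^3 = 19109 × 8)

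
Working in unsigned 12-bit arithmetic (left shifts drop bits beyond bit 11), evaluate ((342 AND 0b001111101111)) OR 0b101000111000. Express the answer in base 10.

2942

342 = 000101010110
0b001111101111 = 001111101111
→ AND → 000101000110 = 326
0b101000111000 = 101000111000
→ OR → 101101111110 = 2942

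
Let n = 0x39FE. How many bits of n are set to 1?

0x39FE = 11100111111110
Count the 1s: 1 + 1 + 1 + 1 + 1 + 1 + 1 + 1 + 1 + 1 + 1 = 11

11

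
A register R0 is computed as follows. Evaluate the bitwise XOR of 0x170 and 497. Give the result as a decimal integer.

0x170 = 101110000
497 = 111110001
XOR → 010000001 = 129

129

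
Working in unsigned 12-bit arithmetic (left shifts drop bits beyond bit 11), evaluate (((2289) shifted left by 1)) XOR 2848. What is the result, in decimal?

2754

2289 = 100011110001
→ shifted left by 1 (mod 2^12) → 000111100010 = 482
2848 = 101100100000
→ XOR → 101011000010 = 2754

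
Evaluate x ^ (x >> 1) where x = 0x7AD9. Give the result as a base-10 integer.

18357

x = 111101011011001 = 31449
x>>1 = 011110101101100
XOR  = 100011110110101 = 18357
(x ^ (x >> 1) gives the standard binary-reflected Gray code of x.)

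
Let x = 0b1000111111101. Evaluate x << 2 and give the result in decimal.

18420

x = 001000111111101
shift left by 2 → 100011111110100 = 18420
(equivalently, 4605 × 2^2 = 4605 × 4)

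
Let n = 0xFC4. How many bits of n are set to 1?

0xFC4 = 111111000100
Count the 1s: 1 + 1 + 1 + 1 + 1 + 1 + 1 = 7

7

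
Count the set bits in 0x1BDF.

11

0x1BDF = 1101111011111
Count the 1s: 1 + 1 + 1 + 1 + 1 + 1 + 1 + 1 + 1 + 1 + 1 = 11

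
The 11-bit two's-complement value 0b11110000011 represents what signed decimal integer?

-125

pattern = 11110000011 (MSB is 1 ⇒ negative)
Invert: 00001111100, add 1 → 00001111101 = 125, so the value is -125.
(Equivalently: 1923 - 2^11 = 1923 - 2048 = -125.)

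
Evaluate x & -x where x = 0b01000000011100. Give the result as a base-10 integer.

x = 1000000011100 = 4124
-x (two's complement) = …0111111100100
AND   = 0000000000100 = 4
(x & -x isolates the lowest set bit of x.)

4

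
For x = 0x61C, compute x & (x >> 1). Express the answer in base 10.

524

x = 11000011100 = 1564
x>>1 = 01100001110
AND  = 01000001100 = 524
(x & (x >> 1) has a 1 wherever x has two consecutive 1 bits.)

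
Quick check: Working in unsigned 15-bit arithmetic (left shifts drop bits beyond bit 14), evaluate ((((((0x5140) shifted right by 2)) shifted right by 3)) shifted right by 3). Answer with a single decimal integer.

81

0x5140 = 101000101000000
→ shifted right by 2 → 001010001010000 = 5200
→ shifted right by 3 → 000001010001010 = 650
→ shifted right by 3 → 000000001010001 = 81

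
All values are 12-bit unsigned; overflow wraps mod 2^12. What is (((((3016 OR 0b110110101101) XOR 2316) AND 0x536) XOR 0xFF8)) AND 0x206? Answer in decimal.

512

3016 = 101111001000
0b110110101101 = 110110101101
→ OR → 111111101101 = 4077
2316 = 100100001100
→ XOR → 011011100001 = 1761
0x536 = 010100110110
→ AND → 010000100000 = 1056
0xFF8 = 111111111000
→ XOR → 101111011000 = 3032
0x206 = 001000000110
→ AND → 001000000000 = 512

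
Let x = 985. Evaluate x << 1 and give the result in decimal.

985 = 01111011001
shift left by 1 → 11110110010 = 1970
(equivalently, 985 × 2^1 = 985 × 2)

1970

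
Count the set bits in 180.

4

180 = 10110100
Count the 1s: 1 + 1 + 1 + 1 = 4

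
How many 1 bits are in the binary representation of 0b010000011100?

n = 10000011100
Count the 1s: 1 + 1 + 1 + 1 = 4

4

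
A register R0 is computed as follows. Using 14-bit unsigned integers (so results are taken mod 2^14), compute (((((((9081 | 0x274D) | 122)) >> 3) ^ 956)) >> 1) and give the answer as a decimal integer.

9081 = 10001101111001
0x274D = 10011101001101
→ | → 10011101111101 = 10109
122 = 00000001111010
→ | → 10011101111111 = 10111
→ >> 3 → 00010011101111 = 1263
956 = 00001110111100
→ ^ → 00011101010011 = 1875
→ >> 1 → 00001110101001 = 937

937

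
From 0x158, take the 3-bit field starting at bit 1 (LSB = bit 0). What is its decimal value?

4

v = 101011000
Shift right by 1: 10101100
Mask low 3 bits: 100 = 4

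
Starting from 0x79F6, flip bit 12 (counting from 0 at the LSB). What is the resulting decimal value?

27126

x = 111100111110110
bit 12 is currently 1; toggle it via x ^ (1 << 12) = x ^ 4096
→ 110100111110110 = 27126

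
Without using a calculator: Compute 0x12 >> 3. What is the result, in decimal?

0x12 = 10010
shift right by 3 → 00010 = 2
(equivalently, floor(18 / 8))

2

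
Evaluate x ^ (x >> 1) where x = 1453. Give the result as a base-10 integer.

x = 10110101101 = 1453
x>>1 = 01011010110
XOR  = 11101111011 = 1915
(x ^ (x >> 1) gives the standard binary-reflected Gray code of x.)

1915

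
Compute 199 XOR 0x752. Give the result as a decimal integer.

1941

199 = 00011000111
0x752 = 11101010010
XOR → 11110010101 = 1941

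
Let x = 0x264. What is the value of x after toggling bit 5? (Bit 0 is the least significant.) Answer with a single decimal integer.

x = 1001100100
bit 5 is currently 1; toggle it via x ^ (1 << 5) = x ^ 32
→ 1001000100 = 580

580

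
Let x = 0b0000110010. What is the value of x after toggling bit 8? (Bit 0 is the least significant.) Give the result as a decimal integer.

x = 0000110010
bit 8 is currently 0; toggle it via x ^ (1 << 8) = x ^ 256
→ 0100110010 = 306

306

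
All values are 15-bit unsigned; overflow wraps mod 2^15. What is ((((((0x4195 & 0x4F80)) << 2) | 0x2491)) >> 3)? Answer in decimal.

0x4195 = 100000110010101
0x4F80 = 100111110000000
→ & → 100000110000000 = 16768
→ << 2 (mod 2^15) → 000011000000000 = 1536
0x2491 = 010010010010001
→ | → 010011010010001 = 9873
→ >> 3 → 000010011010010 = 1234

1234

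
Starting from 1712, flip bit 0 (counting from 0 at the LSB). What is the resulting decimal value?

x = 011010110000
bit 0 is currently 0; toggle it via x ^ (1 << 0) = x ^ 1
→ 011010110001 = 1713

1713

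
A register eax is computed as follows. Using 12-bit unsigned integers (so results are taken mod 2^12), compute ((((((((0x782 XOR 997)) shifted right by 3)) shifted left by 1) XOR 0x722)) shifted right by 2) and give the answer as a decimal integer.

0x782 = 011110000010
997 = 001111100101
→ XOR → 010001100111 = 1127
→ shifted right by 3 → 000010001100 = 140
→ shifted left by 1 (mod 2^12) → 000100011000 = 280
0x722 = 011100100010
→ XOR → 011000111010 = 1594
→ shifted right by 2 → 000110001110 = 398

398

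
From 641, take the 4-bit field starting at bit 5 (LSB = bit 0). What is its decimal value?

v = 01010000001
Shift right by 5: 010100
Mask low 4 bits: 0100 = 4

4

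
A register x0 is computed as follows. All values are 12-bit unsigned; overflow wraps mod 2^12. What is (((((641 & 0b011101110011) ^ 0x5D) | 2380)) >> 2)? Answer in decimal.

727

641 = 001010000001
0b011101110011 = 011101110011
→ & → 001000000001 = 513
0x5D = 000001011101
→ ^ → 001001011100 = 604
2380 = 100101001100
→ | → 101101011100 = 2908
→ >> 2 → 001011010111 = 727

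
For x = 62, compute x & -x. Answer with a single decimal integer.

2

x = 111110 = 62
-x (two's complement) = …000010
AND   = 000010 = 2
(x & -x isolates the lowest set bit of x.)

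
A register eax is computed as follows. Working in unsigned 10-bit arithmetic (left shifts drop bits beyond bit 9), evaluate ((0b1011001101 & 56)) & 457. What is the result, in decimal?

0b1011001101 = 1011001101
56 = 0000111000
→ & → 0000001000 = 8
457 = 0111001001
→ & → 0000001000 = 8

8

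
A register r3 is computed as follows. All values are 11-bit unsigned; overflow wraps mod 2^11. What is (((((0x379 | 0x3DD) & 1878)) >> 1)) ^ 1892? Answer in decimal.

1742

0x379 = 01101111001
0x3DD = 01111011101
→ | → 01111111101 = 1021
1878 = 11101010110
→ & → 01101010100 = 852
→ >> 1 → 00110101010 = 426
1892 = 11101100100
→ ^ → 11011001110 = 1742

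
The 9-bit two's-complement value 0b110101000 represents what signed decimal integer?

pattern = 110101000 (MSB is 1 ⇒ negative)
Invert: 001010111, add 1 → 001011000 = 88, so the value is -88.
(Equivalently: 424 - 2^9 = 424 - 512 = -88.)

-88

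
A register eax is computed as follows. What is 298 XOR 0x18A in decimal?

298 = 100101010
0x18A = 110001010
XOR → 010100000 = 160

160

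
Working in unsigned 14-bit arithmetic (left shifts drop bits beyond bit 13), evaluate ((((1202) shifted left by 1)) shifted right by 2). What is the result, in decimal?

601

1202 = 00010010110010
→ shifted left by 1 (mod 2^14) → 00100101100100 = 2404
→ shifted right by 2 → 00001001011001 = 601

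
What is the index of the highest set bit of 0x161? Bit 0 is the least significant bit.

0x161 = 101100001
The topmost 1 is at position 8 (since 2^8 = 256 ≤ 353 < 512).

8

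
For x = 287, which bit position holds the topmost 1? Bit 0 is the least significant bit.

287 = 100011111
The topmost 1 is at position 8 (since 2^8 = 256 ≤ 287 < 512).

8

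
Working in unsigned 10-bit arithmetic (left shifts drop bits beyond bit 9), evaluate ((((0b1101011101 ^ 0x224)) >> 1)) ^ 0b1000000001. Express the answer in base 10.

0b1101011101 = 1101011101
0x224 = 1000100100
→ ^ → 0101111001 = 377
→ >> 1 → 0010111100 = 188
0b1000000001 = 1000000001
→ ^ → 1010111101 = 701

701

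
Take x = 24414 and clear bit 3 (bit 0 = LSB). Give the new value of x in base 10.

x = 101111101011110
bit 3 is currently 1; clear it via x & ~(1 << 3) = x & ~8
→ 101111101010110 = 24406

24406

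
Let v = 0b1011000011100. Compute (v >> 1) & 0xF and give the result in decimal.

v = 1011000011100
Shift right by 1: 101100001110
Mask low 4 bits: 1110 = 14

14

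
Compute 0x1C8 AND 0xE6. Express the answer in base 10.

0x1C8 = 111001000
0xE6 = 011100110
AND → 011000000 = 192

192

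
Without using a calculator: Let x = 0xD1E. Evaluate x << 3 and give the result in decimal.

26864

0xD1E = 000110100011110
shift left by 3 → 110100011110000 = 26864
(equivalently, 3358 × 2^3 = 3358 × 8)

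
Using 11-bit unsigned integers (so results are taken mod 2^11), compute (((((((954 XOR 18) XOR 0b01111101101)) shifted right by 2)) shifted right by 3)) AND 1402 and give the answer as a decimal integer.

2

954 = 01110111010
18 = 00000010010
→ XOR → 01110101000 = 936
0b01111101101 = 01111101101
→ XOR → 00001000101 = 69
→ shifted right by 2 → 00000010001 = 17
→ shifted right by 3 → 00000000010 = 2
1402 = 10101111010
→ AND → 00000000010 = 2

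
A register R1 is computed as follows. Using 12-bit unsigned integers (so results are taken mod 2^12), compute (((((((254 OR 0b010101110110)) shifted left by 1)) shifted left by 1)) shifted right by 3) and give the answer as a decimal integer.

254 = 000011111110
0b010101110110 = 010101110110
→ OR → 010111111110 = 1534
→ shifted left by 1 (mod 2^12) → 101111111100 = 3068
→ shifted left by 1 (mod 2^12) → 011111111000 = 2040
→ shifted right by 3 → 000011111111 = 255

255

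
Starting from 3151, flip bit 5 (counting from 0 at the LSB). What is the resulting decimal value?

x = 110001001111
bit 5 is currently 0; toggle it via x ^ (1 << 5) = x ^ 32
→ 110001101111 = 3183

3183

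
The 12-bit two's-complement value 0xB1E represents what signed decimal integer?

-1250

pattern = 101100011110 (MSB is 1 ⇒ negative)
Invert: 010011100001, add 1 → 010011100010 = 1250, so the value is -1250.
(Equivalently: 2846 - 2^12 = 2846 - 4096 = -1250.)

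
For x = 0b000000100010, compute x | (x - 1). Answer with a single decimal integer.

35

x = 100010 = 34
x - 1 = 100001
OR    = 100011 = 35
(x | (x - 1) sets all bits below the lowest set bit.)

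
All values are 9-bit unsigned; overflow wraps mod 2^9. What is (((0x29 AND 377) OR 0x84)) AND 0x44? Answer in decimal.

4

0x29 = 000101001
377 = 101111001
→ AND → 000101001 = 41
0x84 = 010000100
→ OR → 010101101 = 173
0x44 = 001000100
→ AND → 000000100 = 4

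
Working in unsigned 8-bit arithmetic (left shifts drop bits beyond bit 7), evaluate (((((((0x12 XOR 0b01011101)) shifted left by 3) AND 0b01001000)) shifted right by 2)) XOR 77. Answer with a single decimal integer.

95

0x12 = 00010010
0b01011101 = 01011101
→ XOR → 01001111 = 79
→ shifted left by 3 (mod 2^8) → 01111000 = 120
0b01001000 = 01001000
→ AND → 01001000 = 72
→ shifted right by 2 → 00010010 = 18
77 = 01001101
→ XOR → 01011111 = 95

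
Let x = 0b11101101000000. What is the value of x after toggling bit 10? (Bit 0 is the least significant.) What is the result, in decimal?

x = 11101101000000
bit 10 is currently 0; toggle it via x ^ (1 << 10) = x ^ 1024
→ 11111101000000 = 16192

16192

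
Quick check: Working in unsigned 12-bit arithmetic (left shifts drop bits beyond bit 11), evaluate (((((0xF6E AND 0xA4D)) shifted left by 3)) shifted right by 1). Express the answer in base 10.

304

0xF6E = 111101101110
0xA4D = 101001001101
→ AND → 101001001100 = 2636
→ shifted left by 3 (mod 2^12) → 001001100000 = 608
→ shifted right by 1 → 000100110000 = 304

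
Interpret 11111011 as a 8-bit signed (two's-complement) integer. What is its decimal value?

-5

pattern = 11111011 (MSB is 1 ⇒ negative)
Invert: 00000100, add 1 → 00000101 = 5, so the value is -5.
(Equivalently: 251 - 2^8 = 251 - 256 = -5.)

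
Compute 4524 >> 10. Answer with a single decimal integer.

4524 = 1000110101100
shift right by 10 → 0000000000100 = 4
(equivalently, floor(4524 / 1024))

4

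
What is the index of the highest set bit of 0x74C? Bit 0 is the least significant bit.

0x74C = 11101001100
The topmost 1 is at position 10 (since 2^10 = 1024 ≤ 1868 < 2048).

10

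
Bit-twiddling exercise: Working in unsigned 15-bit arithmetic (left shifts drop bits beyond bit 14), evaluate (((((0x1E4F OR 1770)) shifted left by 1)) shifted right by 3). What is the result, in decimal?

0x1E4F = 001111001001111
1770 = 000011011101010
→ OR → 001111011101111 = 7919
→ shifted left by 1 (mod 2^15) → 011110111011110 = 15838
→ shifted right by 3 → 000011110111011 = 1979

1979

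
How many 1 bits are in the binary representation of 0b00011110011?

n = 11110011
Count the 1s: 1 + 1 + 1 + 1 + 1 + 1 = 6

6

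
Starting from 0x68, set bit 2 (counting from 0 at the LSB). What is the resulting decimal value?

x = 0001101000
bit 2 is currently 0; set it via x | (1 << 2) = x | 4
→ 0001101100 = 108

108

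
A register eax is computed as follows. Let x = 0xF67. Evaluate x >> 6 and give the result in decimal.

0xF67 = 111101100111
shift right by 6 → 000000111101 = 61
(equivalently, floor(3943 / 64))

61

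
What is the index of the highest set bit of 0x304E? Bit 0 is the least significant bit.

13

0x304E = 11000001001110
The topmost 1 is at position 13 (since 2^13 = 8192 ≤ 12366 < 16384).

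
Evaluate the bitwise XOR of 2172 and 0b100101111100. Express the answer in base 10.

256

2172 = 100001111100
b = 100101111100
XOR → 000100000000 = 256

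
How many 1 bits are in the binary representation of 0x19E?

0x19E = 110011110
Count the 1s: 1 + 1 + 1 + 1 + 1 + 1 = 6

6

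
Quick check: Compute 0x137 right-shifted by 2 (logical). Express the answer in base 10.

77

0x137 = 100110111
shift right by 2 → 001001101 = 77
(equivalently, floor(311 / 4))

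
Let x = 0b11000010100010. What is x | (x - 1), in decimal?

12451

x = 11000010100010 = 12450
x - 1 = 11000010100001
OR    = 11000010100011 = 12451
(x | (x - 1) sets all bits below the lowest set bit.)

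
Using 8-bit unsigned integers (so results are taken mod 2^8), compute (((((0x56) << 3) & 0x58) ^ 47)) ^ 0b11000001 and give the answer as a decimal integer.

0x56 = 01010110
→ << 3 (mod 2^8) → 10110000 = 176
0x58 = 01011000
→ & → 00010000 = 16
47 = 00101111
→ ^ → 00111111 = 63
0b11000001 = 11000001
→ ^ → 11111110 = 254

254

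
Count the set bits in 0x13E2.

7

0x13E2 = 1001111100010
Count the 1s: 1 + 1 + 1 + 1 + 1 + 1 + 1 = 7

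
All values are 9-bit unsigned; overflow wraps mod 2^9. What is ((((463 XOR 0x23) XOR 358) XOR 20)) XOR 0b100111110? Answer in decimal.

463 = 111001111
0x23 = 000100011
→ XOR → 111101100 = 492
358 = 101100110
→ XOR → 010001010 = 138
20 = 000010100
→ XOR → 010011110 = 158
0b100111110 = 100111110
→ XOR → 110100000 = 416

416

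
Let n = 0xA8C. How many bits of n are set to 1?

0xA8C = 101010001100
Count the 1s: 1 + 1 + 1 + 1 + 1 = 5

5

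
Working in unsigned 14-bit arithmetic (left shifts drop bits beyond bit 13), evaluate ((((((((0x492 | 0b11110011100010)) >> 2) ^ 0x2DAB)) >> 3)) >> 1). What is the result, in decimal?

553

0x492 = 00010010010010
0b11110011100010 = 11110011100010
→ | → 11110011110010 = 15602
→ >> 2 → 00111100111100 = 3900
0x2DAB = 10110110101011
→ ^ → 10001010010111 = 8855
→ >> 3 → 00010001010010 = 1106
→ >> 1 → 00001000101001 = 553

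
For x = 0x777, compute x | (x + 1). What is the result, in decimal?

1919

x = 11101110111 = 1911
x + 1 = 11101111000
OR    = 11101111111 = 1919
(x | (x + 1) sets the lowest cleared bit.)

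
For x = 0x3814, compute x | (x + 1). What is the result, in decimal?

x = 11100000010100 = 14356
x + 1 = 11100000010101
OR    = 11100000010101 = 14357
(x | (x + 1) sets the lowest cleared bit.)

14357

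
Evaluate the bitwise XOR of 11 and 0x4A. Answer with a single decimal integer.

11 = 0001011
0x4A = 1001010
XOR → 1000001 = 65

65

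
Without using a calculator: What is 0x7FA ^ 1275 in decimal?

769

0x7FA = 11111111010
1275 = 10011111011
XOR → 01100000001 = 769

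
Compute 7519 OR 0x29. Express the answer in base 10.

7551

7519 = 1110101011111
0x29 = 0000000101001
 OR → 1110101111111 = 7551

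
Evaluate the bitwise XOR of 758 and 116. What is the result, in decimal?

758 = 1011110110
116 = 0001110100
XOR → 1010000010 = 642

642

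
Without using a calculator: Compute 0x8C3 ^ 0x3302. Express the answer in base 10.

15297

0x8C3 = 00100011000011
0x3302 = 11001100000010
XOR → 11101111000001 = 15297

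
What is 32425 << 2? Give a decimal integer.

129700

32425 = 00111111010101001
shift left by 2 → 11111101010100100 = 129700
(equivalently, 32425 × 2^2 = 32425 × 4)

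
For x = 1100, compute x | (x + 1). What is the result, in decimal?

1101

x = 10001001100 = 1100
x + 1 = 10001001101
OR    = 10001001101 = 1101
(x | (x + 1) sets the lowest cleared bit.)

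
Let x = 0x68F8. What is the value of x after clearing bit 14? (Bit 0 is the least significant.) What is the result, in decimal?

10488

x = 110100011111000
bit 14 is currently 1; clear it via x & ~(1 << 14) = x & ~16384
→ 010100011111000 = 10488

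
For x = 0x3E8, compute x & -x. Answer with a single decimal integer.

8

x = 1111101000 = 1000
-x (two's complement) = …0000011000
AND   = 0000001000 = 8
(x & -x isolates the lowest set bit of x.)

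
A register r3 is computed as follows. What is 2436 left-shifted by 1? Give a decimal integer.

4872

2436 = 0100110000100
shift left by 1 → 1001100001000 = 4872
(equivalently, 2436 × 2^1 = 2436 × 2)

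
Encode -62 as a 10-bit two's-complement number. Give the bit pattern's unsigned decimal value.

62 in 10 bits: 0000111110
Invert: 1111000001
Add 1:  1111000010 = 962
(Check: 2^10 - 62 = 1024 - 62 = 962.)

962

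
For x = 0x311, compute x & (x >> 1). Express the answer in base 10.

x = 1100010001 = 785
x>>1 = 0110001000
AND  = 0100000000 = 256
(x & (x >> 1) has a 1 wherever x has two consecutive 1 bits.)

256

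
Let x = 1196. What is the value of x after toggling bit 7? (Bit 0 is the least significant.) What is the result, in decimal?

x = 010010101100
bit 7 is currently 1; toggle it via x ^ (1 << 7) = x ^ 128
→ 010000101100 = 1068

1068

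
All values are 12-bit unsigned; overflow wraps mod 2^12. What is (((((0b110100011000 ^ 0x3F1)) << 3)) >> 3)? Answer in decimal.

233

0b110100011000 = 110100011000
0x3F1 = 001111110001
→ ^ → 111011101001 = 3817
→ << 3 (mod 2^12) → 011101001000 = 1864
→ >> 3 → 000011101001 = 233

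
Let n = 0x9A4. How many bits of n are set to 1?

0x9A4 = 100110100100
Count the 1s: 1 + 1 + 1 + 1 + 1 = 5

5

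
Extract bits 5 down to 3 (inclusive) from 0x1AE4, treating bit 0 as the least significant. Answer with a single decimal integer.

v = 1101011100100
Shift right by 3: 1101011100
Mask low 3 bits: 100 = 4

4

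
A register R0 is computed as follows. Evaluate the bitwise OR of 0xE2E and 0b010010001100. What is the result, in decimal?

3758

0xE2E = 111000101110
b = 010010001100
 OR → 111010101110 = 3758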